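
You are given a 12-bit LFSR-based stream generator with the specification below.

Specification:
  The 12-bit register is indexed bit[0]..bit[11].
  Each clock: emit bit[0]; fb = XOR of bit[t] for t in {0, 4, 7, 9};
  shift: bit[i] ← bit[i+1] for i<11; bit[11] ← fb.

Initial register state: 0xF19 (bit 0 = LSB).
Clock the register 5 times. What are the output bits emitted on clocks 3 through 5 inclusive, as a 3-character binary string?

011

reg_0 = 0xF19
clock 1: out=1, reg = 0xF8C
clock 2: out=0, reg = 0x7C6
clock 3: out=0, reg = 0x3E3
clock 4: out=1, reg = 0x9F1
clock 5: out=1, reg = 0xCF8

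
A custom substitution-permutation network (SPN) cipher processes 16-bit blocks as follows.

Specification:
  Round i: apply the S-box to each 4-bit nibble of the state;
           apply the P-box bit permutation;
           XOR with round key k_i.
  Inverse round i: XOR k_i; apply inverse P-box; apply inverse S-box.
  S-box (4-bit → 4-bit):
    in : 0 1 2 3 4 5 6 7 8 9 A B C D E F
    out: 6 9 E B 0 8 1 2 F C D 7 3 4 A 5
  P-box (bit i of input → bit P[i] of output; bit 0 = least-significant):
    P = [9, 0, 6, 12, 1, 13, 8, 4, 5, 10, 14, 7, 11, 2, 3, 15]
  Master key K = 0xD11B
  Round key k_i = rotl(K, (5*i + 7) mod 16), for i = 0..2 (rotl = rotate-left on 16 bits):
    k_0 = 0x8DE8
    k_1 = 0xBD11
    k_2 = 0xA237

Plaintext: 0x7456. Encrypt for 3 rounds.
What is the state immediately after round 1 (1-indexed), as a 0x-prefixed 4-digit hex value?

0x8FFC

s_0 = plaintext = 0x7456
s_1 = Round(s_0, k_0) = 0x8FFC
s_2 = Round(s_1, k_1) = 0x763E
s_3 = Round(s_2, k_2) = 0x9200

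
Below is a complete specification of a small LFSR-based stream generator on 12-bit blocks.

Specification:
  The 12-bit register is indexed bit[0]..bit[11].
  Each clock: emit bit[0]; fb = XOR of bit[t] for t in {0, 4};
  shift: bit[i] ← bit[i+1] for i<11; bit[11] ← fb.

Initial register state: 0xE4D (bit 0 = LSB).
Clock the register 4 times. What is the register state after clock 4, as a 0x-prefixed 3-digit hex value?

0x9E4

reg_0 = 0xE4D
clock 1: out=1, reg = 0xF26
clock 2: out=0, reg = 0x793
clock 3: out=1, reg = 0x3C9
clock 4: out=1, reg = 0x9E4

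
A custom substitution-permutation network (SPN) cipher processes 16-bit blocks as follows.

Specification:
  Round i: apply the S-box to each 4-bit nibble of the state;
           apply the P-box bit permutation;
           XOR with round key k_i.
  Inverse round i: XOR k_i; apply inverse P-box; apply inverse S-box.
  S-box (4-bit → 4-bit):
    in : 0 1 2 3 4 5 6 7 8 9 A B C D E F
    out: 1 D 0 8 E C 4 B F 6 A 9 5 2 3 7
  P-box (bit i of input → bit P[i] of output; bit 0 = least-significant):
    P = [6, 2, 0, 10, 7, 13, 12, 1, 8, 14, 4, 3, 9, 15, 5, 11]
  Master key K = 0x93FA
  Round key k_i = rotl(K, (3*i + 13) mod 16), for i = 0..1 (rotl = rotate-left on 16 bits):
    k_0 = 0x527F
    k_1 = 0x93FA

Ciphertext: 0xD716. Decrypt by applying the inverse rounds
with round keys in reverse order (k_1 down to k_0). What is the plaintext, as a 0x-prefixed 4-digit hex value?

0x5590

s_0 = ciphertext = 0xD716
s_1 = InvRound(s_0, k_1) = 0x6A07
s_2 = InvRound(s_1, k_0) = 0x5590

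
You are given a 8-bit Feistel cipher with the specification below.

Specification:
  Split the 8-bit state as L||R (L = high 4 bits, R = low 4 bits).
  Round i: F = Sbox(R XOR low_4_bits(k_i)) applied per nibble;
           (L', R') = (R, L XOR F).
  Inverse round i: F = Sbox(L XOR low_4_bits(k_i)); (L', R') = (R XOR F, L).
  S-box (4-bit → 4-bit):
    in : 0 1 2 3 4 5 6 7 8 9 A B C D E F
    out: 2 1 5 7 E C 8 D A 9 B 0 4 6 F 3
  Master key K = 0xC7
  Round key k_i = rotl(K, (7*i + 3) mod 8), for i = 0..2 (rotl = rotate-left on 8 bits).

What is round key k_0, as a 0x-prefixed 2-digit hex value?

K = 0xC7
k_0 = rotl(K, (7*0+3) mod 8) = rotl(K, 3) = 0x3E

0x3E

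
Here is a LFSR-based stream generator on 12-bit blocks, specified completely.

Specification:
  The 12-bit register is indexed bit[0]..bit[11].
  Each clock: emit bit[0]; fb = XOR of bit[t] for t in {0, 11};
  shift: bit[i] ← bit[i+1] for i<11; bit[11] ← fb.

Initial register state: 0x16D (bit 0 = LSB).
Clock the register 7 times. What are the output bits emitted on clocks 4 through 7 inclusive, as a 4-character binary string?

1011

reg_0 = 0x16D
clock 1: out=1, reg = 0x8B6
clock 2: out=0, reg = 0xC5B
clock 3: out=1, reg = 0x62D
clock 4: out=1, reg = 0xB16
clock 5: out=0, reg = 0xD8B
clock 6: out=1, reg = 0x6C5
clock 7: out=1, reg = 0xB62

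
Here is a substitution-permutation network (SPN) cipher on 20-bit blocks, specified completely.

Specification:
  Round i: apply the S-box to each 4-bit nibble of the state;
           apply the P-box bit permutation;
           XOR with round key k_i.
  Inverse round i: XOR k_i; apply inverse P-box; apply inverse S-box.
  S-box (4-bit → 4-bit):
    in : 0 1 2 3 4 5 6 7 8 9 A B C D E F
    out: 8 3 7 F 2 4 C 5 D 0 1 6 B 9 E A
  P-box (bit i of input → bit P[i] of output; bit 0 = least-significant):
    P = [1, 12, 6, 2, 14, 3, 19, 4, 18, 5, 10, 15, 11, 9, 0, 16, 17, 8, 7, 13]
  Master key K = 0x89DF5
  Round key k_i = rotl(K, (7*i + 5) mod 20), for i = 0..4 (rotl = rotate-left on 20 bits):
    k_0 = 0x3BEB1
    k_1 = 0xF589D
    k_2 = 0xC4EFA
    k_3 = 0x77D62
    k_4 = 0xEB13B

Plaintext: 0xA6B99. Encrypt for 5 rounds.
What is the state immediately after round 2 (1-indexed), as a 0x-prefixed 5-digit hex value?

0xB7A98

s_0 = plaintext = 0xA6B99
s_1 = Round(s_0, k_0) = 0x0BA90
s_2 = Round(s_1, k_1) = 0xB7A98
s_3 = Round(s_2, k_2) = 0x8473D
s_4 = Round(s_3, k_3) = 0x91BFC
s_5 = Round(s_4, k_4) = 0xEAF05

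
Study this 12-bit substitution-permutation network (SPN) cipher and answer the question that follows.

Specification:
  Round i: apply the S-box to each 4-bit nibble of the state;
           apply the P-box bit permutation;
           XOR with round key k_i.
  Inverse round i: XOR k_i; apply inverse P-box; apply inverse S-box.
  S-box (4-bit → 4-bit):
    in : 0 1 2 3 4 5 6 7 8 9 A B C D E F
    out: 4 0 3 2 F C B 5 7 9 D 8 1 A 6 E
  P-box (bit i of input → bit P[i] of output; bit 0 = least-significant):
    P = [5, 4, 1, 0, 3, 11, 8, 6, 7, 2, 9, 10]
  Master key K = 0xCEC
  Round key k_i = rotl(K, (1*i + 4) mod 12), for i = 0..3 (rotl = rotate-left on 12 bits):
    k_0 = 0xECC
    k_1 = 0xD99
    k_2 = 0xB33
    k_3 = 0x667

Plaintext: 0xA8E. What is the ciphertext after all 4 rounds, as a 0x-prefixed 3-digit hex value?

0xFEB

s_0 = plaintext = 0xA8E
s_1 = Round(s_0, k_0) = 0x156
s_2 = Round(s_1, k_1) = 0xCE8
s_3 = Round(s_2, k_2) = 0x281
s_4 = Round(s_3, k_3) = 0xFEB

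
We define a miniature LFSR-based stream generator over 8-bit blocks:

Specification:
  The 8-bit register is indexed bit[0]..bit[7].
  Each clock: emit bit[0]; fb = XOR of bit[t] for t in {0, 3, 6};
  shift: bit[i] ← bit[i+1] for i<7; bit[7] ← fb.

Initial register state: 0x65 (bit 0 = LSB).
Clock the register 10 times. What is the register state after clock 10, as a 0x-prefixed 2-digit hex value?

0x12

reg_0 = 0x65
clock 1: out=1, reg = 0x32
clock 2: out=0, reg = 0x19
clock 3: out=1, reg = 0x0C
clock 4: out=0, reg = 0x86
clock 5: out=0, reg = 0x43
clock 6: out=1, reg = 0x21
clock 7: out=1, reg = 0x90
clock 8: out=0, reg = 0x48
clock 9: out=0, reg = 0x24
clock 10: out=0, reg = 0x12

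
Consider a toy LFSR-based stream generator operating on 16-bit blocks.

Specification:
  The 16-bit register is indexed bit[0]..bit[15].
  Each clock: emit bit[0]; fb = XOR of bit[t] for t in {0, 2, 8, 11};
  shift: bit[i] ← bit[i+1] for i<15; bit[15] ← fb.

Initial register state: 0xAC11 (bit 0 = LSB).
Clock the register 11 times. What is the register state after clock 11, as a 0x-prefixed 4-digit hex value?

0xC595

reg_0 = 0xAC11
clock 1: out=1, reg = 0x5608
clock 2: out=0, reg = 0x2B04
clock 3: out=0, reg = 0x9582
clock 4: out=0, reg = 0xCAC1
clock 5: out=1, reg = 0x6560
clock 6: out=0, reg = 0xB2B0
clock 7: out=0, reg = 0x5958
clock 8: out=0, reg = 0x2CAC
clock 9: out=0, reg = 0x1656
clock 10: out=0, reg = 0x8B2B
clock 11: out=1, reg = 0xC595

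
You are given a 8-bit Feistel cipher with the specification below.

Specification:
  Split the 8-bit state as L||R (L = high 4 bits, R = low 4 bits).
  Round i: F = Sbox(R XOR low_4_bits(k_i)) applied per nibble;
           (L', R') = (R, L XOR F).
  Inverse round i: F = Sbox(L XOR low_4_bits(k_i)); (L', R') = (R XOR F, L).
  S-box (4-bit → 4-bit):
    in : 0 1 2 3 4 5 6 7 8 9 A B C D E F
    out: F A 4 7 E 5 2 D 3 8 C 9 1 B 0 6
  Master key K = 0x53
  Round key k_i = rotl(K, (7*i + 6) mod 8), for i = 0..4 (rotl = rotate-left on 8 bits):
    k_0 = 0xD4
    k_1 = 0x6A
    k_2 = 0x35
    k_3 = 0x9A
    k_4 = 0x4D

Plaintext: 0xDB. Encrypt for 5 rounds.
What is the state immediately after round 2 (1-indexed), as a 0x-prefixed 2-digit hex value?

0xB1

s_0 = plaintext = 0xDB
s_1 = Round(s_0, k_0) = 0xBB
s_2 = Round(s_1, k_1) = 0xB1
s_3 = Round(s_2, k_2) = 0x15
s_4 = Round(s_3, k_3) = 0x57
s_5 = Round(s_4, k_4) = 0x79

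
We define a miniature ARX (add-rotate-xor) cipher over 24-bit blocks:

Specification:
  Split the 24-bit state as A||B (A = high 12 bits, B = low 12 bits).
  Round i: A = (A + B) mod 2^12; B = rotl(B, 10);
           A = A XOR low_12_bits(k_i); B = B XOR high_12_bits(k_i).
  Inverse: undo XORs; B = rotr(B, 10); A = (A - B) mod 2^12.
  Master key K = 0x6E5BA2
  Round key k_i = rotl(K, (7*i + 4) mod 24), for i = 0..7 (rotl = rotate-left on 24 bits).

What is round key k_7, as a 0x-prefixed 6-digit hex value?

0xCB744D

K = 0x6E5BA2
k_0 = rotl(K, (7*0+4) mod 24) = rotl(K, 4) = 0xE5BA26
k_1 = rotl(K, (7*1+4) mod 24) = rotl(K, 11) = 0xDD1372
k_2 = rotl(K, (7*2+4) mod 24) = rotl(K, 18) = 0x89B96E
k_3 = rotl(K, (7*3+4) mod 24) = rotl(K, 1) = 0xDCB744
k_4 = rotl(K, (7*4+4) mod 24) = rotl(K, 8) = 0x5BA26E
k_5 = rotl(K, (7*5+4) mod 24) = rotl(K, 15) = 0xD1372D
k_6 = rotl(K, (7*6+4) mod 24) = rotl(K, 22) = 0x9B96E8
k_7 = rotl(K, (7*7+4) mod 24) = rotl(K, 5) = 0xCB744D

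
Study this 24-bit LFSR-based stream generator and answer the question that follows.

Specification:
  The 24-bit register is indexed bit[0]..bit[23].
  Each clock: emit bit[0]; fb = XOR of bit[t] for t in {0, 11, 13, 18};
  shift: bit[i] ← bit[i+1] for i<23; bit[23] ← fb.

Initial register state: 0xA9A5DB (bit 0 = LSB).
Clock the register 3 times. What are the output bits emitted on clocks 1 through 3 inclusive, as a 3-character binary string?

reg_0 = 0xA9A5DB
clock 1: out=1, reg = 0x54D2ED
clock 2: out=1, reg = 0x2A6976
clock 3: out=0, reg = 0x1534BB

110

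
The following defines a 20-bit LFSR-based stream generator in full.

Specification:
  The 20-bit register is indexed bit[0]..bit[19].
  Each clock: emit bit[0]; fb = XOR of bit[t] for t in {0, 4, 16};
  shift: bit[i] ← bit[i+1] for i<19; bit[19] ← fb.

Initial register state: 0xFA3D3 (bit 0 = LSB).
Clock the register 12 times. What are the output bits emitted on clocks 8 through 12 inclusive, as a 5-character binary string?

11100

reg_0 = 0xFA3D3
clock 1: out=1, reg = 0xFD1E9
clock 2: out=1, reg = 0x7E8F4
clock 3: out=0, reg = 0x3F47A
clock 4: out=0, reg = 0x1FA3D
clock 5: out=1, reg = 0x8FD1E
clock 6: out=0, reg = 0xC7E8F
clock 7: out=1, reg = 0xE3F47
clock 8: out=1, reg = 0xF1FA3
clock 9: out=1, reg = 0x78FD1
clock 10: out=1, reg = 0xBC7E8
clock 11: out=0, reg = 0xDE3F4
clock 12: out=0, reg = 0x6F1FA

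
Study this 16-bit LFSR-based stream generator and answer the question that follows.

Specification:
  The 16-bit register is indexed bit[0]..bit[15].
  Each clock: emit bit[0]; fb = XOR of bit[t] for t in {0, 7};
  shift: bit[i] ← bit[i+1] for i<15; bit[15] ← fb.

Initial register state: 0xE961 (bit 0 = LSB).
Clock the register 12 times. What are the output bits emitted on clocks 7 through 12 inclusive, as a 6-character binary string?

reg_0 = 0xE961
clock 1: out=1, reg = 0xF4B0
clock 2: out=0, reg = 0xFA58
clock 3: out=0, reg = 0x7D2C
clock 4: out=0, reg = 0x3E96
clock 5: out=0, reg = 0x9F4B
clock 6: out=1, reg = 0xCFA5
clock 7: out=1, reg = 0x67D2
clock 8: out=0, reg = 0xB3E9
clock 9: out=1, reg = 0x59F4
clock 10: out=0, reg = 0xACFA
clock 11: out=0, reg = 0xD67D
clock 12: out=1, reg = 0xEB3E

101001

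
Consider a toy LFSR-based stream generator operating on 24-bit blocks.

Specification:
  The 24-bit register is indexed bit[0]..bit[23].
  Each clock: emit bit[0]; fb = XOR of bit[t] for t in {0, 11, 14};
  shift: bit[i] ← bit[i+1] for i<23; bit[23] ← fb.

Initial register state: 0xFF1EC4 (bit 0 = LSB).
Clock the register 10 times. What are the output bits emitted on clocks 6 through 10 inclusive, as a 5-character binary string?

reg_0 = 0xFF1EC4
clock 1: out=0, reg = 0xFF8F62
clock 2: out=0, reg = 0xFFC7B1
clock 3: out=1, reg = 0x7FE3D8
clock 4: out=0, reg = 0xBFF1EC
clock 5: out=0, reg = 0xDFF8F6
clock 6: out=0, reg = 0x6FFC7B
clock 7: out=1, reg = 0xB7FE3D
clock 8: out=1, reg = 0xDBFF1E
clock 9: out=0, reg = 0x6DFF8F
clock 10: out=1, reg = 0xB6FFC7

01101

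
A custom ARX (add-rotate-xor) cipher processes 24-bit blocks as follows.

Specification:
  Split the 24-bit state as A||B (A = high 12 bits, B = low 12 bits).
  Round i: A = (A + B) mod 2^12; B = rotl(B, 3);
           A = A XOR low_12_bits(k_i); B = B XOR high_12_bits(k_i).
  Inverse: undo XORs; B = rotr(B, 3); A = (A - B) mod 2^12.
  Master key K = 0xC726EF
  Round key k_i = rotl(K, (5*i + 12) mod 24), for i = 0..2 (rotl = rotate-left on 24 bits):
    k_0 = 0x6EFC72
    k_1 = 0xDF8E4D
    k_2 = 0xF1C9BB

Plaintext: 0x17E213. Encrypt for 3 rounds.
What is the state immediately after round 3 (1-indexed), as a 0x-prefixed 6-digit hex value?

0xFE4D43

s_0 = plaintext = 0x17E213
s_1 = Round(s_0, k_0) = 0xFE3676
s_2 = Round(s_1, k_1) = 0x814E4B
s_3 = Round(s_2, k_2) = 0xFE4D43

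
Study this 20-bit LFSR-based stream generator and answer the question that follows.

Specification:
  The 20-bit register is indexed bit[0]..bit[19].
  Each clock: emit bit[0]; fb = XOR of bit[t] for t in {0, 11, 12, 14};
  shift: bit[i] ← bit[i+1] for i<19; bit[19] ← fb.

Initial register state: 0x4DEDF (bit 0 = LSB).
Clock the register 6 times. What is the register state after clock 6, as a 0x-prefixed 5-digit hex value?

reg_0 = 0x4DEDF
clock 1: out=1, reg = 0x26F6F
clock 2: out=1, reg = 0x937B7
clock 3: out=1, reg = 0x49BDB
clock 4: out=1, reg = 0xA4DED
clock 5: out=1, reg = 0xD26F6
clock 6: out=0, reg = 0x6937B

0x6937B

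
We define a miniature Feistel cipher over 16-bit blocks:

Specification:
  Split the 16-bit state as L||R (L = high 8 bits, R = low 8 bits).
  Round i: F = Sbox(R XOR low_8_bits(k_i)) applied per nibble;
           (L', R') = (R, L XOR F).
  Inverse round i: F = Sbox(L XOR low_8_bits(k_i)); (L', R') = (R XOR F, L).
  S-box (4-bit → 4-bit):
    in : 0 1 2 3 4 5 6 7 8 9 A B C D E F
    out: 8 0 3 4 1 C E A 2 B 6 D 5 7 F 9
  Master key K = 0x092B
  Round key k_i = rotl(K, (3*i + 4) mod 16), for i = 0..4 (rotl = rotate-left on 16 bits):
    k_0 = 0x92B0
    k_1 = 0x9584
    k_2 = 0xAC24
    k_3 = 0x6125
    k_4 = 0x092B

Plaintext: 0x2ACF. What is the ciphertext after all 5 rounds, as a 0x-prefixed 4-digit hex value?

0x5BCB

s_0 = plaintext = 0x2ACF
s_1 = Round(s_0, k_0) = 0xCF83
s_2 = Round(s_1, k_1) = 0x8345
s_3 = Round(s_2, k_2) = 0x4563
s_4 = Round(s_3, k_3) = 0x635B
s_5 = Round(s_4, k_4) = 0x5BCB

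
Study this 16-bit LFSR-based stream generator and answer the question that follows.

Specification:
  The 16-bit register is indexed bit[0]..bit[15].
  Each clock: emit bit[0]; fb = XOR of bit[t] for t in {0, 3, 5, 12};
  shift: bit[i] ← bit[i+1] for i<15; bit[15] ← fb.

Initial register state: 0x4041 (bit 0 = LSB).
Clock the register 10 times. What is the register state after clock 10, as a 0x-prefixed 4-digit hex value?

0x6FD0

reg_0 = 0x4041
clock 1: out=1, reg = 0xA020
clock 2: out=0, reg = 0xD010
clock 3: out=0, reg = 0xE808
clock 4: out=0, reg = 0xF404
clock 5: out=0, reg = 0xFA02
clock 6: out=0, reg = 0xFD01
clock 7: out=1, reg = 0x7E80
clock 8: out=0, reg = 0xBF40
clock 9: out=0, reg = 0xDFA0
clock 10: out=0, reg = 0x6FD0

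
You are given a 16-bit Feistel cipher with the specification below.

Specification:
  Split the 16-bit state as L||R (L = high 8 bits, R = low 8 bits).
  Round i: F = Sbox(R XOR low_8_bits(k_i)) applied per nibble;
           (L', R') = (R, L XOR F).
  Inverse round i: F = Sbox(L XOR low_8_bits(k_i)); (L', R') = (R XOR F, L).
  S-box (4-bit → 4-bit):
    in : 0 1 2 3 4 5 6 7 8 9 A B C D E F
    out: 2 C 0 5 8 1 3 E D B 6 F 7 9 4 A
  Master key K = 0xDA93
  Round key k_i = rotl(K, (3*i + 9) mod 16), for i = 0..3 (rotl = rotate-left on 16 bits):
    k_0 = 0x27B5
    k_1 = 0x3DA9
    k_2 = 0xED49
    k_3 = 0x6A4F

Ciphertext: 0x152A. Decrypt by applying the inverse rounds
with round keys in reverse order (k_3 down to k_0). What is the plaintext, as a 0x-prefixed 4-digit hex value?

s_0 = ciphertext = 0x152A
s_1 = InvRound(s_0, k_3) = 0x3C15
s_2 = InvRound(s_1, k_2) = 0xF43C
s_3 = InvRound(s_2, k_1) = 0x25F4
s_4 = InvRound(s_3, k_0) = 0x4625

0x4625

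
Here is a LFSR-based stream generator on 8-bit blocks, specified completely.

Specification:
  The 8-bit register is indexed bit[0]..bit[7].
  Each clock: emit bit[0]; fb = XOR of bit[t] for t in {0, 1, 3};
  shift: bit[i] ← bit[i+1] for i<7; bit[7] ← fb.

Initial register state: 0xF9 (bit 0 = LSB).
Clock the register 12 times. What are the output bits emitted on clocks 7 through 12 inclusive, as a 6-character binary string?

reg_0 = 0xF9
clock 1: out=1, reg = 0x7C
clock 2: out=0, reg = 0xBE
clock 3: out=0, reg = 0x5F
clock 4: out=1, reg = 0xAF
clock 5: out=1, reg = 0xD7
clock 6: out=1, reg = 0x6B
clock 7: out=1, reg = 0xB5
clock 8: out=1, reg = 0xDA
clock 9: out=0, reg = 0x6D
clock 10: out=1, reg = 0x36
clock 11: out=0, reg = 0x9B
clock 12: out=1, reg = 0xCD

110101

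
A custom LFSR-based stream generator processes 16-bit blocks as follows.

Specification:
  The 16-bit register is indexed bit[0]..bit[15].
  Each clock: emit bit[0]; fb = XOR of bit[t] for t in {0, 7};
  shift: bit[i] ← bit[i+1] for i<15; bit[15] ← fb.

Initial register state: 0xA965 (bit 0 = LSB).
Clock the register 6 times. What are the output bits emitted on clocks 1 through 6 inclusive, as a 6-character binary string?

reg_0 = 0xA965
clock 1: out=1, reg = 0xD4B2
clock 2: out=0, reg = 0xEA59
clock 3: out=1, reg = 0xF52C
clock 4: out=0, reg = 0x7A96
clock 5: out=0, reg = 0xBD4B
clock 6: out=1, reg = 0xDEA5

101001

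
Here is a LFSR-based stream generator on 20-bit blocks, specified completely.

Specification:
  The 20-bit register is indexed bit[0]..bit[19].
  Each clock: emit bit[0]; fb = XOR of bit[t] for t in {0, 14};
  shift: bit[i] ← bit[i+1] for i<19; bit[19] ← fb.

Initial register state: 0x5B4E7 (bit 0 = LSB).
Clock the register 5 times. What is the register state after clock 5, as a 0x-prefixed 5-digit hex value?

reg_0 = 0x5B4E7
clock 1: out=1, reg = 0xADA73
clock 2: out=1, reg = 0x56D39
clock 3: out=1, reg = 0x2B69C
clock 4: out=0, reg = 0x15B4E
clock 5: out=0, reg = 0x8ADA7

0x8ADA7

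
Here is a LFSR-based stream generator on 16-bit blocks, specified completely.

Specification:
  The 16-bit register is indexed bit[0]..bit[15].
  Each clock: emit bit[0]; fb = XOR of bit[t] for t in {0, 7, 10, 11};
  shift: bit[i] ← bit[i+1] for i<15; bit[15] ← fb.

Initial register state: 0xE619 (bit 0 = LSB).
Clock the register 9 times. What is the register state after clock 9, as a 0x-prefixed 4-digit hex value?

0xF873

reg_0 = 0xE619
clock 1: out=1, reg = 0x730C
clock 2: out=0, reg = 0x3986
clock 3: out=0, reg = 0x1CC3
clock 4: out=1, reg = 0x0E61
clock 5: out=1, reg = 0x8730
clock 6: out=0, reg = 0xC398
clock 7: out=0, reg = 0xE1CC
clock 8: out=0, reg = 0xF0E6
clock 9: out=0, reg = 0xF873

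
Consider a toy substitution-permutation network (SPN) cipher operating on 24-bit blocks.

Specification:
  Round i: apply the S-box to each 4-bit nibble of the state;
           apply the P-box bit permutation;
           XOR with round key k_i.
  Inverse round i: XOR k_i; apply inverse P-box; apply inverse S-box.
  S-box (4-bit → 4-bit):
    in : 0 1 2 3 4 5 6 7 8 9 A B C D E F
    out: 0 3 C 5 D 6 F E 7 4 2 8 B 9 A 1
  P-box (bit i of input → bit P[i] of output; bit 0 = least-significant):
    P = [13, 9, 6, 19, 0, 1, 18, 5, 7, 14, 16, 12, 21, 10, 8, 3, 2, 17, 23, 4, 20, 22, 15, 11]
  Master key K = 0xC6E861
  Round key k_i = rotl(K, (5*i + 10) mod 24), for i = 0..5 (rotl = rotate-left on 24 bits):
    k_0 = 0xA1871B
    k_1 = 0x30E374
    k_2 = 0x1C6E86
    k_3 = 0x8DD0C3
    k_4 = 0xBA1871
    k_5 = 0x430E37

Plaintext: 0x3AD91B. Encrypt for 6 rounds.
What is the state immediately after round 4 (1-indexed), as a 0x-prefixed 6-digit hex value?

s_0 = plaintext = 0x3AD91B
s_1 = Round(s_0, k_0) = 0x9A0710
s_2 = Round(s_1, k_1) = 0x333377
s_3 = Round(s_2, k_2) = 0xA1ED60
s_4 = Round(s_3, k_3) = 0xCBC46C
s_5 = Round(s_4, k_4) = 0xC726CA
s_6 = Round(s_5, k_5) = 0x90558C

0xCBC46C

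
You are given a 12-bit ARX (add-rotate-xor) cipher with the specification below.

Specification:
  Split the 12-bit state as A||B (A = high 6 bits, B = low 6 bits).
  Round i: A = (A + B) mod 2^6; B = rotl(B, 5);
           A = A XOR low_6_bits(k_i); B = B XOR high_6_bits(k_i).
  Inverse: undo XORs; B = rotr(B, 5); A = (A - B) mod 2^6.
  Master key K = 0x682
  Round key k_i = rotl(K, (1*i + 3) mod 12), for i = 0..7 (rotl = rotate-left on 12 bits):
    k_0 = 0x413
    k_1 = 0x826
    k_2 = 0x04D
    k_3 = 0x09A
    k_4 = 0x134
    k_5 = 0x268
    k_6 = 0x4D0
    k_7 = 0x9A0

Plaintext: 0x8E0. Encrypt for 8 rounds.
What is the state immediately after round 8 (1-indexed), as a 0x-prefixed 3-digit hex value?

s_0 = plaintext = 0x8E0
s_1 = Round(s_0, k_0) = 0x400
s_2 = Round(s_1, k_1) = 0xDA0
s_3 = Round(s_2, k_2) = 0x6D1
s_4 = Round(s_3, k_3) = 0xDAA
s_5 = Round(s_4, k_4) = 0x511
s_6 = Round(s_5, k_5) = 0x361
s_7 = Round(s_6, k_6) = 0xFA3
s_8 = Round(s_7, k_7) = 0x057

0x057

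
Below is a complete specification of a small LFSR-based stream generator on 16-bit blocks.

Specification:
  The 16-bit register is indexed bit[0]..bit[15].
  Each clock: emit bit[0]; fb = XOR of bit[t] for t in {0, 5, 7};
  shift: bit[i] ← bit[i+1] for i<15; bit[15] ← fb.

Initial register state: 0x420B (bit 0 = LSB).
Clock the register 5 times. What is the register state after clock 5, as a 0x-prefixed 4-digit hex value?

reg_0 = 0x420B
clock 1: out=1, reg = 0xA105
clock 2: out=1, reg = 0xD082
clock 3: out=0, reg = 0xE841
clock 4: out=1, reg = 0xF420
clock 5: out=0, reg = 0xFA10

0xFA10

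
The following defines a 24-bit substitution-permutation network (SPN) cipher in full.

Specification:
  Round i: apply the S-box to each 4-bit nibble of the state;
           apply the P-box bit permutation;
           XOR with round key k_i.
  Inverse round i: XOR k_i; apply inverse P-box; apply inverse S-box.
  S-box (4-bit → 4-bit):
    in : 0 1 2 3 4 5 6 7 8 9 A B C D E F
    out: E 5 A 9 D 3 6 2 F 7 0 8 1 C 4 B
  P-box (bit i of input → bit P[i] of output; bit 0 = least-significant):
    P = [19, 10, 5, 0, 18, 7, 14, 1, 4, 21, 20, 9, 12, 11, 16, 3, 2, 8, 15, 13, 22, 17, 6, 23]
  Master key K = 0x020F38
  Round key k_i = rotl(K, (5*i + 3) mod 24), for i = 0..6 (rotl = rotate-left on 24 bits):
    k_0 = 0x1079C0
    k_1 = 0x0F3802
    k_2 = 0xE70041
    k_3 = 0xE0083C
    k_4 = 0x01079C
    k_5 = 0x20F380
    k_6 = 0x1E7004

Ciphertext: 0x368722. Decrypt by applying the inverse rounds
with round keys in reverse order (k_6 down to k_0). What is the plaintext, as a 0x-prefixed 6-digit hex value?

s_0 = ciphertext = 0x368722
s_1 = InvRound(s_0, k_6) = 0xA8C2D9
s_2 = InvRound(s_1, k_5) = 0xD23CA3
s_3 = InvRound(s_2, k_4) = 0xFF84BD
s_4 = InvRound(s_3, k_3) = 0x7E6E5F
s_5 = InvRound(s_4, k_2) = 0xB304D5
s_6 = InvRound(s_5, k_1) = 0xD359FF
s_7 = InvRound(s_6, k_0) = 0xF3DCBD

0xF3DCBD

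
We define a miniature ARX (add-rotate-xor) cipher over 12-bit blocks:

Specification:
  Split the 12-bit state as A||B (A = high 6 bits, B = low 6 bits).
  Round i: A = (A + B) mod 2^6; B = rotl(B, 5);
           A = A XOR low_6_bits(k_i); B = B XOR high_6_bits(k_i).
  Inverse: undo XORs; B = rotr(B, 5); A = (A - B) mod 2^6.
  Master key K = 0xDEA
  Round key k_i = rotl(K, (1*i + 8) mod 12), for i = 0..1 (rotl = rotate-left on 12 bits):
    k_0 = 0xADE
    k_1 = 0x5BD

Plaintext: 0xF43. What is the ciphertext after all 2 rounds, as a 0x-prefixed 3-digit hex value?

s_0 = plaintext = 0xF43
s_1 = Round(s_0, k_0) = 0x78A
s_2 = Round(s_1, k_1) = 0x553

0x553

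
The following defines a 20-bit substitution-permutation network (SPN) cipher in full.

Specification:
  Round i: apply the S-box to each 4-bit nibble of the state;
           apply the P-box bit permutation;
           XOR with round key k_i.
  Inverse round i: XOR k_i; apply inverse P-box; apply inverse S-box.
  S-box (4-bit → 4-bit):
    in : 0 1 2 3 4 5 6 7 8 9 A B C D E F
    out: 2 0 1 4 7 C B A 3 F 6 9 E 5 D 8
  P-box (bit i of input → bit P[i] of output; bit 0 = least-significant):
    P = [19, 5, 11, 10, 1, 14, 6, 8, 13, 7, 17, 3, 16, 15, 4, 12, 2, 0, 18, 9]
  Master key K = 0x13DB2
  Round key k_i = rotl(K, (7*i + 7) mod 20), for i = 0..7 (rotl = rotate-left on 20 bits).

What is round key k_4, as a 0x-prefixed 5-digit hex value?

0x909ED

K = 0x13DB2
k_0 = rotl(K, (7*0+7) mod 20) = rotl(K, 7) = 0xED909
k_1 = rotl(K, (7*1+7) mod 20) = rotl(K, 14) = 0xC84F6
k_2 = rotl(K, (7*2+7) mod 20) = rotl(K, 1) = 0x27B64
k_3 = rotl(K, (7*3+7) mod 20) = rotl(K, 8) = 0xDB213
k_4 = rotl(K, (7*4+7) mod 20) = rotl(K, 15) = 0x909ED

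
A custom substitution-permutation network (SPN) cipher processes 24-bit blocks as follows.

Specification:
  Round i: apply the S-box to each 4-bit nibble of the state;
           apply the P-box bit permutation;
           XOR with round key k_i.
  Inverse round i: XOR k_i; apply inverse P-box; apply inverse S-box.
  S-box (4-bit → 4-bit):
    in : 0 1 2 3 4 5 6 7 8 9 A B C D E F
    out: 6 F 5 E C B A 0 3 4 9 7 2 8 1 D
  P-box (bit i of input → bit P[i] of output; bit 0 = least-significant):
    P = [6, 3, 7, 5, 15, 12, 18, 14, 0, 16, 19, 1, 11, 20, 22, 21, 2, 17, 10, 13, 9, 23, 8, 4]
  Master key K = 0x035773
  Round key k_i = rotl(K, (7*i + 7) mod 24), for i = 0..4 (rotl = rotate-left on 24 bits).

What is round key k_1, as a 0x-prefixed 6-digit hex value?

0xDCC0D5

K = 0x035773
k_0 = rotl(K, (7*0+7) mod 24) = rotl(K, 7) = 0xABB981
k_1 = rotl(K, (7*1+7) mod 24) = rotl(K, 14) = 0xDCC0D5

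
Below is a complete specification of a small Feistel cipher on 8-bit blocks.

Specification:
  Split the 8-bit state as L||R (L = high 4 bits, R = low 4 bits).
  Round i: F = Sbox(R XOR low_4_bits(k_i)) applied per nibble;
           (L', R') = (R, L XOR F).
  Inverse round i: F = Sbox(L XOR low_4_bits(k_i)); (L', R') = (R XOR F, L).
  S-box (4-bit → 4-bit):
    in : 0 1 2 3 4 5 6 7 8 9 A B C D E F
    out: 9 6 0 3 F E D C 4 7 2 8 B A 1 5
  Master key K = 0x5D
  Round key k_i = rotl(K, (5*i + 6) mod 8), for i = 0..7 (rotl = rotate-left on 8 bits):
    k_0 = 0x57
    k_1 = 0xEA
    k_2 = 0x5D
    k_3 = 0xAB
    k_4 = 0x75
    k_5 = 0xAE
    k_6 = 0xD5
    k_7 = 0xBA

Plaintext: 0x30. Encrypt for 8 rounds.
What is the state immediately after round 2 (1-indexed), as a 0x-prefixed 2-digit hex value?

0xFE

s_0 = plaintext = 0x30
s_1 = Round(s_0, k_0) = 0x0F
s_2 = Round(s_1, k_1) = 0xFE
s_3 = Round(s_2, k_2) = 0xEC
s_4 = Round(s_3, k_3) = 0xC2
s_5 = Round(s_4, k_4) = 0x20
s_6 = Round(s_5, k_5) = 0x03
s_7 = Round(s_6, k_6) = 0x3D
s_8 = Round(s_7, k_7) = 0xDF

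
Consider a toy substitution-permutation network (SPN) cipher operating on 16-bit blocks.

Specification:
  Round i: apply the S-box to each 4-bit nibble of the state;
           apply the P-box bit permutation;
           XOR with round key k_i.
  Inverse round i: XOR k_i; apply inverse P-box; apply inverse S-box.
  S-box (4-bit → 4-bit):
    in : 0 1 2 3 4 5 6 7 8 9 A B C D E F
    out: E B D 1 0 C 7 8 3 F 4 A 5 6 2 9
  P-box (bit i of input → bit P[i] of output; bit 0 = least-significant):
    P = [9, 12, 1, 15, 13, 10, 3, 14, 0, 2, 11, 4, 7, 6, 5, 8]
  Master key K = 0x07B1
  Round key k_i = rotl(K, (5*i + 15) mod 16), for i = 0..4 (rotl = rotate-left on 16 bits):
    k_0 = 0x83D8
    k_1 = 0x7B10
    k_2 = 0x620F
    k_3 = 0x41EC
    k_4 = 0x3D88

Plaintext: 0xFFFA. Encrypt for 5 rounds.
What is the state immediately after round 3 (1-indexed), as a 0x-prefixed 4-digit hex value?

s_0 = plaintext = 0xFFFA
s_1 = Round(s_0, k_0) = 0xE24B
s_2 = Round(s_1, k_1) = 0xE341
s_3 = Round(s_2, k_2) = 0xF04E
s_4 = Round(s_3, k_3) = 0x5878
s_5 = Round(s_4, k_4) = 0x6EAD

0xF04E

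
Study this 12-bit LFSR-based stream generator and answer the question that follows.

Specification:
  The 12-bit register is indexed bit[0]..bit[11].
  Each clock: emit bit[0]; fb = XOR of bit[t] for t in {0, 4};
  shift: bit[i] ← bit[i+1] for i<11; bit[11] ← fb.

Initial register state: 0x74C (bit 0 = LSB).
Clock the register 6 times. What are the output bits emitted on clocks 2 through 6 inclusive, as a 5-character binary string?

01100

reg_0 = 0x74C
clock 1: out=0, reg = 0x3A6
clock 2: out=0, reg = 0x1D3
clock 3: out=1, reg = 0x0E9
clock 4: out=1, reg = 0x874
clock 5: out=0, reg = 0xC3A
clock 6: out=0, reg = 0xE1D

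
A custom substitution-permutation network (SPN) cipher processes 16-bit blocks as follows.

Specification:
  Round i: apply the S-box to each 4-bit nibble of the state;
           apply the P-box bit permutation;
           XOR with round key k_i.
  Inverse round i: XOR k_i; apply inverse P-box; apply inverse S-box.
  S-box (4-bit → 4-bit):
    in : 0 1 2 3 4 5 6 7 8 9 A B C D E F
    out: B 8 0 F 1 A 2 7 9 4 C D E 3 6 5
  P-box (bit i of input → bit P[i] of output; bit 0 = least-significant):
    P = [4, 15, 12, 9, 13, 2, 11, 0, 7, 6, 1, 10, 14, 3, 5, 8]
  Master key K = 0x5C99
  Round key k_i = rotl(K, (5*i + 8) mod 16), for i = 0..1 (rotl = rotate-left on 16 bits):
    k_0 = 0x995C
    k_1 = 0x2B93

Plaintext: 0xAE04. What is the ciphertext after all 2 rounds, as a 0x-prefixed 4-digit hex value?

0x7C23

s_0 = plaintext = 0xAE04
s_1 = Round(s_0, k_0) = 0xB82B
s_2 = Round(s_1, k_1) = 0x7C23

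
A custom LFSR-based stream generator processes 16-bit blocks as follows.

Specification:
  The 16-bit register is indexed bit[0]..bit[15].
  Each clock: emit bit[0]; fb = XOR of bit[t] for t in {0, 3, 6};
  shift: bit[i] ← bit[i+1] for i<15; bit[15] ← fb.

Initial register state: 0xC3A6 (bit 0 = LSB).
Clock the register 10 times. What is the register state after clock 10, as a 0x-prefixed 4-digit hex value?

0x3730

reg_0 = 0xC3A6
clock 1: out=0, reg = 0x61D3
clock 2: out=1, reg = 0x30E9
clock 3: out=1, reg = 0x9874
clock 4: out=0, reg = 0xCC3A
clock 5: out=0, reg = 0xE61D
clock 6: out=1, reg = 0x730E
clock 7: out=0, reg = 0xB987
clock 8: out=1, reg = 0xDCC3
clock 9: out=1, reg = 0x6E61
clock 10: out=1, reg = 0x3730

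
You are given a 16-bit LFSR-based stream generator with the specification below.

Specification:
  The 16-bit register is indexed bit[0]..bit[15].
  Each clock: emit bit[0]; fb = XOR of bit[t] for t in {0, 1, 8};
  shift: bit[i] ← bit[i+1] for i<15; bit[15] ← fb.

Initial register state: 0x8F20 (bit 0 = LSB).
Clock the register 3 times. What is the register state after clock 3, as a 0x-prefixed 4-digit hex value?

reg_0 = 0x8F20
clock 1: out=0, reg = 0xC790
clock 2: out=0, reg = 0xE3C8
clock 3: out=0, reg = 0xF1E4

0xF1E4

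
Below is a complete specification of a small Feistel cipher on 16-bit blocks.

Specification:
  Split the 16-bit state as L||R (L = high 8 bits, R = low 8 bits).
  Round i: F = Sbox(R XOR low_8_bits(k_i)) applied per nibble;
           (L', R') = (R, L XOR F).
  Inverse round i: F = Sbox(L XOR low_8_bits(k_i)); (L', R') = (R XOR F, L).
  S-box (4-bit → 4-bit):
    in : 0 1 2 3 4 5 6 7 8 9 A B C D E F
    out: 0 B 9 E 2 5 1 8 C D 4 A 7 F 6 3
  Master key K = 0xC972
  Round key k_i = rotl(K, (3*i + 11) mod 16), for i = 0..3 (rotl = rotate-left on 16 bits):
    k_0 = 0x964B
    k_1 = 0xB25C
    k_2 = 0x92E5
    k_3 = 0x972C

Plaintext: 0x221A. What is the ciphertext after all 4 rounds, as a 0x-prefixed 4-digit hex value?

0x6DA4

s_0 = plaintext = 0x221A
s_1 = Round(s_0, k_0) = 0x1A79
s_2 = Round(s_1, k_1) = 0x798F
s_3 = Round(s_2, k_2) = 0x8F6D
s_4 = Round(s_3, k_3) = 0x6DA4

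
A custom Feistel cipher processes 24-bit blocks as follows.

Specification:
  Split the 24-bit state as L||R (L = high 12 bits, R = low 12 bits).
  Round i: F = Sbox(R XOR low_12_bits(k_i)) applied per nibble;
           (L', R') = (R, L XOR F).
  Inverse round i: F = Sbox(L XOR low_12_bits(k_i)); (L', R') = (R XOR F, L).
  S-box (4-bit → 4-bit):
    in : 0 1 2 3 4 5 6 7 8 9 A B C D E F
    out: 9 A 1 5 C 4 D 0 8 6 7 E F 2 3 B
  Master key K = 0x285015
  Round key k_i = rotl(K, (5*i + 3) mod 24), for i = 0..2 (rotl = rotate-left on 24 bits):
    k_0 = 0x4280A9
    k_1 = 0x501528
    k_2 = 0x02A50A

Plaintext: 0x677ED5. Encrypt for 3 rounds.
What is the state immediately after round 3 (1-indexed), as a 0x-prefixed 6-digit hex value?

s_0 = plaintext = 0x677ED5
s_1 = Round(s_0, k_0) = 0xED5578
s_2 = Round(s_1, k_1) = 0x57879C
s_3 = Round(s_2, k_2) = 0x79C415

0x79C415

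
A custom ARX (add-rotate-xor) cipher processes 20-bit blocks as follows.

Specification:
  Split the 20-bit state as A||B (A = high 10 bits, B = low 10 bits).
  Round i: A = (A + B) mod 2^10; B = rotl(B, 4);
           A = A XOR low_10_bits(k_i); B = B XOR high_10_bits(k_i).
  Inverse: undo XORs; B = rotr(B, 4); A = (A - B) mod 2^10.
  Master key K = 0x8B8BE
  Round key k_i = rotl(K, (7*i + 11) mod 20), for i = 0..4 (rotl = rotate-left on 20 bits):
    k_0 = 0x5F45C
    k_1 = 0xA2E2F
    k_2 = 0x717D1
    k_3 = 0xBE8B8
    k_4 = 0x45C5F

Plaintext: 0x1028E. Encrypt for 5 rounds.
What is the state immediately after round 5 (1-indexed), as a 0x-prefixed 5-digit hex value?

s_0 = plaintext = 0x1028E
s_1 = Round(s_0, k_0) = 0xA4997
s_2 = Round(s_1, k_1) = 0x81BFD
s_3 = Round(s_2, k_2) = 0x74A1A
s_4 = Round(s_3, k_3) = 0xD5352
s_5 = Round(s_4, k_4) = 0xBE43A

0xBE43A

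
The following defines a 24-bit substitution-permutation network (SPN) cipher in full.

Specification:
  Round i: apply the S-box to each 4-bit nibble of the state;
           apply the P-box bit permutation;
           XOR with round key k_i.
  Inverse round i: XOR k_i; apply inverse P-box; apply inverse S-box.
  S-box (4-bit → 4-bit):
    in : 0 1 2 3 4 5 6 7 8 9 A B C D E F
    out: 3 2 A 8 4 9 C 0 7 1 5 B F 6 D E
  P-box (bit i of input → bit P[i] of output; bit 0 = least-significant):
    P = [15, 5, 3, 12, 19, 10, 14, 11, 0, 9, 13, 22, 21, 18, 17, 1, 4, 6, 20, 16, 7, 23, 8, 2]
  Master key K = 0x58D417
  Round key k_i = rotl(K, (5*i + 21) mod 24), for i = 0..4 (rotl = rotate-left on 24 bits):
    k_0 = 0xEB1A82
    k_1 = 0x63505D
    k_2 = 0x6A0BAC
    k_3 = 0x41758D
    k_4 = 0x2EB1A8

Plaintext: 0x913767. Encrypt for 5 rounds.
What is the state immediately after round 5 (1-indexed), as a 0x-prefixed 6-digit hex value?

s_0 = plaintext = 0x913767
s_1 = Round(s_0, k_0) = 0xEB5240
s_2 = Round(s_1, k_1) = 0x0293AB
s_3 = Round(s_2, k_2) = 0x83DB4C
s_4 = Round(s_3, k_3) = 0x86A624
s_5 = Round(s_4, k_4) = 0xDD9C20

0xDD9C20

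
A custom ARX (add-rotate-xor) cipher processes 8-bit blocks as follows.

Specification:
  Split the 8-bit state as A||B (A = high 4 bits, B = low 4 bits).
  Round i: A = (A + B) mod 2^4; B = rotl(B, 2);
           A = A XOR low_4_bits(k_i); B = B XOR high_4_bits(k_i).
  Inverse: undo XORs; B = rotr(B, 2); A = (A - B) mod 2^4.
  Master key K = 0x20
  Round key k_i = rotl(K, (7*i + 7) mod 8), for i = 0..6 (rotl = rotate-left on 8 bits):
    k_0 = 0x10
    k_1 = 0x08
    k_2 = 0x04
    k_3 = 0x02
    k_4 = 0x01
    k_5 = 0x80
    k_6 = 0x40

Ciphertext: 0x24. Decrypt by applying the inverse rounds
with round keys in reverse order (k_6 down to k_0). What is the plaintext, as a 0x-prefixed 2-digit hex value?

0xFC

s_0 = ciphertext = 0x24
s_1 = InvRound(s_0, k_6) = 0x20
s_2 = InvRound(s_1, k_5) = 0x02
s_3 = InvRound(s_2, k_4) = 0x98
s_4 = InvRound(s_3, k_3) = 0x92
s_5 = InvRound(s_4, k_2) = 0x58
s_6 = InvRound(s_5, k_1) = 0xB2
s_7 = InvRound(s_6, k_0) = 0xFC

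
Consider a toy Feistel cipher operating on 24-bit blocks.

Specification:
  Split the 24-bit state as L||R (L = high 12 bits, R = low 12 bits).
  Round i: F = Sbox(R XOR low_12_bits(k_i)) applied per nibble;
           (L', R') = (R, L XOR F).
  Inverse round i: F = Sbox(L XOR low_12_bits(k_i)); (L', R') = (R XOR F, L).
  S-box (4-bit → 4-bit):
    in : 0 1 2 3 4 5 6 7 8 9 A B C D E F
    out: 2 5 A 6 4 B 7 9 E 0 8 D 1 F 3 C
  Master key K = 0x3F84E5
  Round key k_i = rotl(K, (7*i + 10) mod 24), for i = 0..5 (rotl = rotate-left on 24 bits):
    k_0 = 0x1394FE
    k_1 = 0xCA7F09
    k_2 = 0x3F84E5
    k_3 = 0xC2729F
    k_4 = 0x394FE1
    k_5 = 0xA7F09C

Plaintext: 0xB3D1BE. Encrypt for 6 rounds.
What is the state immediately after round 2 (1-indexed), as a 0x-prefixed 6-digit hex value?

0x07FD29

s_0 = plaintext = 0xB3D1BE
s_1 = Round(s_0, k_0) = 0x1BE07F
s_2 = Round(s_1, k_1) = 0x07FD29
s_3 = Round(s_2, k_2) = 0xD2906E
s_4 = Round(s_3, k_3) = 0x06E7EC
s_5 = Round(s_4, k_4) = 0x7ECE41
s_6 = Round(s_5, k_5) = 0xE41413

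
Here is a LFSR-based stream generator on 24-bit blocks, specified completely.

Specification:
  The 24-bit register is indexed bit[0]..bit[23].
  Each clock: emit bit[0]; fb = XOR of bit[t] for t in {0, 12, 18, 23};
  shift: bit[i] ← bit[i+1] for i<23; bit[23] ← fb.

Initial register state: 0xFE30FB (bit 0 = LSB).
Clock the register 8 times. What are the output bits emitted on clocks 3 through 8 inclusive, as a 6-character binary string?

011111

reg_0 = 0xFE30FB
clock 1: out=1, reg = 0x7F187D
clock 2: out=1, reg = 0xBF8C3E
clock 3: out=0, reg = 0x5FC61F
clock 4: out=1, reg = 0x2FE30F
clock 5: out=1, reg = 0x17F187
clock 6: out=1, reg = 0x8BF8C3
clock 7: out=1, reg = 0xC5FC61
clock 8: out=1, reg = 0x62FE30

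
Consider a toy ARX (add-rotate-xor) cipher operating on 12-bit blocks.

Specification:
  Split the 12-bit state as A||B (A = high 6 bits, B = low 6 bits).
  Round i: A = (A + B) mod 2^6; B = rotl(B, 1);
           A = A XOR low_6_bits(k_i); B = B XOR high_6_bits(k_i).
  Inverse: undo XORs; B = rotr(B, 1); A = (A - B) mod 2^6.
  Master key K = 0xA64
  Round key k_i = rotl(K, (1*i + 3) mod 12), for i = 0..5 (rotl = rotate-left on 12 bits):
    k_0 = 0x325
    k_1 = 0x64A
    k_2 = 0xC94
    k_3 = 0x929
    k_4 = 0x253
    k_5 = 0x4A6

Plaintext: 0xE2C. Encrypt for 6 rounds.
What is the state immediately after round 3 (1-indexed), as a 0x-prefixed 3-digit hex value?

s_0 = plaintext = 0xE2C
s_1 = Round(s_0, k_0) = 0x055
s_2 = Round(s_1, k_1) = 0x733
s_3 = Round(s_2, k_2) = 0x6D5
s_4 = Round(s_3, k_3) = 0x64E
s_5 = Round(s_4, k_4) = 0xD15
s_6 = Round(s_5, k_5) = 0xBF8

0x6D5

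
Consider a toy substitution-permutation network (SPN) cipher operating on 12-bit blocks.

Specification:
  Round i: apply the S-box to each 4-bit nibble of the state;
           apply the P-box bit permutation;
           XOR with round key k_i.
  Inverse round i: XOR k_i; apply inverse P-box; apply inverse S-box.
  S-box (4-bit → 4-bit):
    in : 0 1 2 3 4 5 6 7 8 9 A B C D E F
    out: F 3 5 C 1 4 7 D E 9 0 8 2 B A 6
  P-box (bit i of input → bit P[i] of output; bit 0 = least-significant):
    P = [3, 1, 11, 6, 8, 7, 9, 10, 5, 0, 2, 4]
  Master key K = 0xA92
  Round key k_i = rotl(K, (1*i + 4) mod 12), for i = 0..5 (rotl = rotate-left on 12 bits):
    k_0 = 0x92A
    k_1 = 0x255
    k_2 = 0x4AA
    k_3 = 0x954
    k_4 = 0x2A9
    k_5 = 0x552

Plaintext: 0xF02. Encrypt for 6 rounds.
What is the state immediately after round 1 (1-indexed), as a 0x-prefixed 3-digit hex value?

0x6A7

s_0 = plaintext = 0xF02
s_1 = Round(s_0, k_0) = 0x6A7
s_2 = Round(s_1, k_1) = 0xA38
s_3 = Round(s_2, k_2) = 0xAE8
s_4 = Round(s_3, k_3) = 0x596
s_5 = Round(s_4, k_4) = 0xFA7
s_6 = Round(s_5, k_5) = 0xD1F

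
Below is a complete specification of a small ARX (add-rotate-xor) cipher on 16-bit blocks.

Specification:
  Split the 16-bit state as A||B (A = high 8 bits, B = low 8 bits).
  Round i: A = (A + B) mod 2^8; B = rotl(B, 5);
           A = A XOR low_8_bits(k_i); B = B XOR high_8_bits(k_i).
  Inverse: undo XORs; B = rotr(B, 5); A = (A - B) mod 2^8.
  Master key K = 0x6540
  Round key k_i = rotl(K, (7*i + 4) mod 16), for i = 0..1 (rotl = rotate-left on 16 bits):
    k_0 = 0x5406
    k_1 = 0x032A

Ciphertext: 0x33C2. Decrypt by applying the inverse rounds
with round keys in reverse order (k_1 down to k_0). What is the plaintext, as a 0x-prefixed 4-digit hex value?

s_0 = ciphertext = 0x33C2
s_1 = InvRound(s_0, k_1) = 0x0B0E
s_2 = InvRound(s_1, k_0) = 0x3BD2

0x3BD2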